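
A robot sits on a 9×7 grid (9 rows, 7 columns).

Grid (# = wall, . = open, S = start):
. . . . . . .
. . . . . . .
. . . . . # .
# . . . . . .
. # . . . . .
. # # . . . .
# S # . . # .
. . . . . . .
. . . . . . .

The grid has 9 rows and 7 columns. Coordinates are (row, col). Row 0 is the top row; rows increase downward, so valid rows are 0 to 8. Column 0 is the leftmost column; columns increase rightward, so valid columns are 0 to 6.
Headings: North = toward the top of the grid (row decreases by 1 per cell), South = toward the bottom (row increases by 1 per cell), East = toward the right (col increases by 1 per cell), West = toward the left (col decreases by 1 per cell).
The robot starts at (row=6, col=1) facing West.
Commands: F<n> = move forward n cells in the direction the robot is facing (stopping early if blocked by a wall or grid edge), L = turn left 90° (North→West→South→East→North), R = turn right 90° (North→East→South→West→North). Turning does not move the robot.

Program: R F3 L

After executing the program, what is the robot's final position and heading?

Answer: Final position: (row=6, col=1), facing West

Derivation:
Start: (row=6, col=1), facing West
  R: turn right, now facing North
  F3: move forward 0/3 (blocked), now at (row=6, col=1)
  L: turn left, now facing West
Final: (row=6, col=1), facing West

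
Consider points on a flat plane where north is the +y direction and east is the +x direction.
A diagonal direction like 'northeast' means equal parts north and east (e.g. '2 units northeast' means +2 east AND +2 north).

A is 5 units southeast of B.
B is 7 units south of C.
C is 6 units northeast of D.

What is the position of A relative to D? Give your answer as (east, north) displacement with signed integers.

Place D at the origin (east=0, north=0).
  C is 6 units northeast of D: delta (east=+6, north=+6); C at (east=6, north=6).
  B is 7 units south of C: delta (east=+0, north=-7); B at (east=6, north=-1).
  A is 5 units southeast of B: delta (east=+5, north=-5); A at (east=11, north=-6).
Therefore A relative to D: (east=11, north=-6).

Answer: A is at (east=11, north=-6) relative to D.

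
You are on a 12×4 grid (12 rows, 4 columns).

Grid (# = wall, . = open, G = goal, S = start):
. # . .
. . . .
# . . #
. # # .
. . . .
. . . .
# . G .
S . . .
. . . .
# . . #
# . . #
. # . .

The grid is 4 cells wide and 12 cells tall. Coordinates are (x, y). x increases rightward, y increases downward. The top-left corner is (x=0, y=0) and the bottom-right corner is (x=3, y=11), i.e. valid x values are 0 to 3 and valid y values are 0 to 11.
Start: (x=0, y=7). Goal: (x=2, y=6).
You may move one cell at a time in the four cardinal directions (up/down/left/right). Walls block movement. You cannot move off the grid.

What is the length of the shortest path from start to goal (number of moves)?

Answer: Shortest path length: 3

Derivation:
BFS from (x=0, y=7) until reaching (x=2, y=6):
  Distance 0: (x=0, y=7)
  Distance 1: (x=1, y=7), (x=0, y=8)
  Distance 2: (x=1, y=6), (x=2, y=7), (x=1, y=8)
  Distance 3: (x=1, y=5), (x=2, y=6), (x=3, y=7), (x=2, y=8), (x=1, y=9)  <- goal reached here
One shortest path (3 moves): (x=0, y=7) -> (x=1, y=7) -> (x=2, y=7) -> (x=2, y=6)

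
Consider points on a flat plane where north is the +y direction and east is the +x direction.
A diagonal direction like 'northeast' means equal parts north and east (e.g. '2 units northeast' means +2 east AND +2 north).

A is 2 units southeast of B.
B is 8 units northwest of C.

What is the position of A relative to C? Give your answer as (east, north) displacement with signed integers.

Place C at the origin (east=0, north=0).
  B is 8 units northwest of C: delta (east=-8, north=+8); B at (east=-8, north=8).
  A is 2 units southeast of B: delta (east=+2, north=-2); A at (east=-6, north=6).
Therefore A relative to C: (east=-6, north=6).

Answer: A is at (east=-6, north=6) relative to C.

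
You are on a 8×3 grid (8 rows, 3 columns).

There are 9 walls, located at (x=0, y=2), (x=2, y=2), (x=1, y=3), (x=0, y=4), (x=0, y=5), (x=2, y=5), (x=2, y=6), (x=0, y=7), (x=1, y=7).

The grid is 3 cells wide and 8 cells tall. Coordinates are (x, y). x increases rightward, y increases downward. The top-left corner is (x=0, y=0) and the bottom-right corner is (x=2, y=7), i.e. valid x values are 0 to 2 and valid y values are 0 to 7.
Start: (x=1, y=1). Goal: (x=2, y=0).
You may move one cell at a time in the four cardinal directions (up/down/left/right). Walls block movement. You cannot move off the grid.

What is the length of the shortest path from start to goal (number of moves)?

BFS from (x=1, y=1) until reaching (x=2, y=0):
  Distance 0: (x=1, y=1)
  Distance 1: (x=1, y=0), (x=0, y=1), (x=2, y=1), (x=1, y=2)
  Distance 2: (x=0, y=0), (x=2, y=0)  <- goal reached here
One shortest path (2 moves): (x=1, y=1) -> (x=2, y=1) -> (x=2, y=0)

Answer: Shortest path length: 2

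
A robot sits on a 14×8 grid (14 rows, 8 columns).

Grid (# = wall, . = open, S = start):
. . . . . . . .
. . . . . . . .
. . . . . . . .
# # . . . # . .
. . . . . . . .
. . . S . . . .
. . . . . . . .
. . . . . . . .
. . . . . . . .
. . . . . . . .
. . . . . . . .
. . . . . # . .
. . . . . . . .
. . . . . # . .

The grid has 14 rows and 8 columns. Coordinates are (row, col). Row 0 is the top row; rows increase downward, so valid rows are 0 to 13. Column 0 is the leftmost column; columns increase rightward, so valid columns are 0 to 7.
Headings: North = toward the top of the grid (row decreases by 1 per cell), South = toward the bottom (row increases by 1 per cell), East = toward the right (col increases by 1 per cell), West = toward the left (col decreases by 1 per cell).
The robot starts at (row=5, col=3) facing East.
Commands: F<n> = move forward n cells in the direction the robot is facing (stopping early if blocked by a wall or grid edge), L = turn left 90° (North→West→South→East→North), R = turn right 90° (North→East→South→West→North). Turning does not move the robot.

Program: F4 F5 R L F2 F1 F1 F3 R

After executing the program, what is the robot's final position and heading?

Start: (row=5, col=3), facing East
  F4: move forward 4, now at (row=5, col=7)
  F5: move forward 0/5 (blocked), now at (row=5, col=7)
  R: turn right, now facing South
  L: turn left, now facing East
  F2: move forward 0/2 (blocked), now at (row=5, col=7)
  F1: move forward 0/1 (blocked), now at (row=5, col=7)
  F1: move forward 0/1 (blocked), now at (row=5, col=7)
  F3: move forward 0/3 (blocked), now at (row=5, col=7)
  R: turn right, now facing South
Final: (row=5, col=7), facing South

Answer: Final position: (row=5, col=7), facing South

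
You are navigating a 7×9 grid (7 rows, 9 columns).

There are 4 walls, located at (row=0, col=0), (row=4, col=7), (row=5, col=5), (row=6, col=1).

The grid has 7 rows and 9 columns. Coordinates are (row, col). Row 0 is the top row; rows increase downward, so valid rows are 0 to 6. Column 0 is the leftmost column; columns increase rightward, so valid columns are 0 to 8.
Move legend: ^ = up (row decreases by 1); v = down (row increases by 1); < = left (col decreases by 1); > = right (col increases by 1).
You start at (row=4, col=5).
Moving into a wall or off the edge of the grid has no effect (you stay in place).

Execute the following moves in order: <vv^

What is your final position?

Answer: Final position: (row=5, col=4)

Derivation:
Start: (row=4, col=5)
  < (left): (row=4, col=5) -> (row=4, col=4)
  v (down): (row=4, col=4) -> (row=5, col=4)
  v (down): (row=5, col=4) -> (row=6, col=4)
  ^ (up): (row=6, col=4) -> (row=5, col=4)
Final: (row=5, col=4)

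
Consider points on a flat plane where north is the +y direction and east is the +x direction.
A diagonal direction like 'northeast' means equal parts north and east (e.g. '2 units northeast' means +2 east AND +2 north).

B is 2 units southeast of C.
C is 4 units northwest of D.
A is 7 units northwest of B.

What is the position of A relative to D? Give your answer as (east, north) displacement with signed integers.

Place D at the origin (east=0, north=0).
  C is 4 units northwest of D: delta (east=-4, north=+4); C at (east=-4, north=4).
  B is 2 units southeast of C: delta (east=+2, north=-2); B at (east=-2, north=2).
  A is 7 units northwest of B: delta (east=-7, north=+7); A at (east=-9, north=9).
Therefore A relative to D: (east=-9, north=9).

Answer: A is at (east=-9, north=9) relative to D.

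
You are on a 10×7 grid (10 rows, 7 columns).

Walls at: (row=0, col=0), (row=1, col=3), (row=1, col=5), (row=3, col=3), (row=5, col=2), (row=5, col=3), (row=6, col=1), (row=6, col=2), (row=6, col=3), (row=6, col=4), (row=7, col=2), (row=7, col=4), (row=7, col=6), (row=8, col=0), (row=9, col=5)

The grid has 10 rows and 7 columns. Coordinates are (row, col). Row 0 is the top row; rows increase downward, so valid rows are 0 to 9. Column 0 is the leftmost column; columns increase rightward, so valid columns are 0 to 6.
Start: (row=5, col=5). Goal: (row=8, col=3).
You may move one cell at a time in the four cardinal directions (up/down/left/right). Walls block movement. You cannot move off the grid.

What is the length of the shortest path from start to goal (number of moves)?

BFS from (row=5, col=5) until reaching (row=8, col=3):
  Distance 0: (row=5, col=5)
  Distance 1: (row=4, col=5), (row=5, col=4), (row=5, col=6), (row=6, col=5)
  Distance 2: (row=3, col=5), (row=4, col=4), (row=4, col=6), (row=6, col=6), (row=7, col=5)
  Distance 3: (row=2, col=5), (row=3, col=4), (row=3, col=6), (row=4, col=3), (row=8, col=5)
  Distance 4: (row=2, col=4), (row=2, col=6), (row=4, col=2), (row=8, col=4), (row=8, col=6)
  Distance 5: (row=1, col=4), (row=1, col=6), (row=2, col=3), (row=3, col=2), (row=4, col=1), (row=8, col=3), (row=9, col=4), (row=9, col=6)  <- goal reached here
One shortest path (5 moves): (row=5, col=5) -> (row=6, col=5) -> (row=7, col=5) -> (row=8, col=5) -> (row=8, col=4) -> (row=8, col=3)

Answer: Shortest path length: 5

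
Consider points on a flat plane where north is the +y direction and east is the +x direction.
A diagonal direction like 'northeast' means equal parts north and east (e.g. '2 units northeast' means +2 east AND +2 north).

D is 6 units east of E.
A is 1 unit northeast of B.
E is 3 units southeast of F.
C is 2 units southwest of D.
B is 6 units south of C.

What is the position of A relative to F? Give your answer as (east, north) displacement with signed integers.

Place F at the origin (east=0, north=0).
  E is 3 units southeast of F: delta (east=+3, north=-3); E at (east=3, north=-3).
  D is 6 units east of E: delta (east=+6, north=+0); D at (east=9, north=-3).
  C is 2 units southwest of D: delta (east=-2, north=-2); C at (east=7, north=-5).
  B is 6 units south of C: delta (east=+0, north=-6); B at (east=7, north=-11).
  A is 1 unit northeast of B: delta (east=+1, north=+1); A at (east=8, north=-10).
Therefore A relative to F: (east=8, north=-10).

Answer: A is at (east=8, north=-10) relative to F.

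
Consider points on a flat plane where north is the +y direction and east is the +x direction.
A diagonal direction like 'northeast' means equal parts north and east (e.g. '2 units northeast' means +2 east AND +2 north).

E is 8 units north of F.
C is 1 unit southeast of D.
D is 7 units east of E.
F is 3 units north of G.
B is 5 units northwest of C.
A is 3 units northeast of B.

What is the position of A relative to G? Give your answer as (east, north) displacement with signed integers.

Answer: A is at (east=6, north=18) relative to G.

Derivation:
Place G at the origin (east=0, north=0).
  F is 3 units north of G: delta (east=+0, north=+3); F at (east=0, north=3).
  E is 8 units north of F: delta (east=+0, north=+8); E at (east=0, north=11).
  D is 7 units east of E: delta (east=+7, north=+0); D at (east=7, north=11).
  C is 1 unit southeast of D: delta (east=+1, north=-1); C at (east=8, north=10).
  B is 5 units northwest of C: delta (east=-5, north=+5); B at (east=3, north=15).
  A is 3 units northeast of B: delta (east=+3, north=+3); A at (east=6, north=18).
Therefore A relative to G: (east=6, north=18).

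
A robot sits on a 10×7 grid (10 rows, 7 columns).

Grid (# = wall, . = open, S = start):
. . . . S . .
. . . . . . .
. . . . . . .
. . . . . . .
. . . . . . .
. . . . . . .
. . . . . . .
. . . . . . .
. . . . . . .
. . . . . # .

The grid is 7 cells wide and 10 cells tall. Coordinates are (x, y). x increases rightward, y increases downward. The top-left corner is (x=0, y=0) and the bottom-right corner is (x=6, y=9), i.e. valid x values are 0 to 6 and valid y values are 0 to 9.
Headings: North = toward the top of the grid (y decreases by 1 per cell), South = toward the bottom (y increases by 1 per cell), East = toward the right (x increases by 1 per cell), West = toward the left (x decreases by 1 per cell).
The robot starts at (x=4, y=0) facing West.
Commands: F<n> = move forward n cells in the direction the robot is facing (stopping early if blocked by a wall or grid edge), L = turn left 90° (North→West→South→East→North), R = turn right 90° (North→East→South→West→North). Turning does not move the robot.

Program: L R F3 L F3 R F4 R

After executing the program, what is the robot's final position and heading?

Answer: Final position: (x=0, y=3), facing North

Derivation:
Start: (x=4, y=0), facing West
  L: turn left, now facing South
  R: turn right, now facing West
  F3: move forward 3, now at (x=1, y=0)
  L: turn left, now facing South
  F3: move forward 3, now at (x=1, y=3)
  R: turn right, now facing West
  F4: move forward 1/4 (blocked), now at (x=0, y=3)
  R: turn right, now facing North
Final: (x=0, y=3), facing North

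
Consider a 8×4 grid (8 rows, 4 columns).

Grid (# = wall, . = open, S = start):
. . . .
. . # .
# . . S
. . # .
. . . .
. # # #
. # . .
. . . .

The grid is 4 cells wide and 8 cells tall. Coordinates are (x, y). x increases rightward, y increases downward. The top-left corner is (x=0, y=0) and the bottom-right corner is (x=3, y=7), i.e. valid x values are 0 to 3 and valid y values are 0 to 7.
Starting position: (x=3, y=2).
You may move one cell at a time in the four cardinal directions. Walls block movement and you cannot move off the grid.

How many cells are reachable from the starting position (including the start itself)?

BFS flood-fill from (x=3, y=2):
  Distance 0: (x=3, y=2)
  Distance 1: (x=3, y=1), (x=2, y=2), (x=3, y=3)
  Distance 2: (x=3, y=0), (x=1, y=2), (x=3, y=4)
  Distance 3: (x=2, y=0), (x=1, y=1), (x=1, y=3), (x=2, y=4)
  Distance 4: (x=1, y=0), (x=0, y=1), (x=0, y=3), (x=1, y=4)
  Distance 5: (x=0, y=0), (x=0, y=4)
  Distance 6: (x=0, y=5)
  Distance 7: (x=0, y=6)
  Distance 8: (x=0, y=7)
  Distance 9: (x=1, y=7)
  Distance 10: (x=2, y=7)
  Distance 11: (x=2, y=6), (x=3, y=7)
  Distance 12: (x=3, y=6)
Total reachable: 25 (grid has 25 open cells total)

Answer: Reachable cells: 25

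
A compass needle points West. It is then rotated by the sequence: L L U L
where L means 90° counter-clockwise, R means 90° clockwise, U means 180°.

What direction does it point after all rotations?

Answer: Final heading: South

Derivation:
Start: West
  L (left (90° counter-clockwise)) -> South
  L (left (90° counter-clockwise)) -> East
  U (U-turn (180°)) -> West
  L (left (90° counter-clockwise)) -> South
Final: South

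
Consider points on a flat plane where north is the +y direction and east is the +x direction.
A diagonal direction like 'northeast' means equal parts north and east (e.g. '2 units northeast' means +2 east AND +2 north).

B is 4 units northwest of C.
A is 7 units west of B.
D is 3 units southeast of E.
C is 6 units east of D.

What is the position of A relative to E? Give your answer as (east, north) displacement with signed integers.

Answer: A is at (east=-2, north=1) relative to E.

Derivation:
Place E at the origin (east=0, north=0).
  D is 3 units southeast of E: delta (east=+3, north=-3); D at (east=3, north=-3).
  C is 6 units east of D: delta (east=+6, north=+0); C at (east=9, north=-3).
  B is 4 units northwest of C: delta (east=-4, north=+4); B at (east=5, north=1).
  A is 7 units west of B: delta (east=-7, north=+0); A at (east=-2, north=1).
Therefore A relative to E: (east=-2, north=1).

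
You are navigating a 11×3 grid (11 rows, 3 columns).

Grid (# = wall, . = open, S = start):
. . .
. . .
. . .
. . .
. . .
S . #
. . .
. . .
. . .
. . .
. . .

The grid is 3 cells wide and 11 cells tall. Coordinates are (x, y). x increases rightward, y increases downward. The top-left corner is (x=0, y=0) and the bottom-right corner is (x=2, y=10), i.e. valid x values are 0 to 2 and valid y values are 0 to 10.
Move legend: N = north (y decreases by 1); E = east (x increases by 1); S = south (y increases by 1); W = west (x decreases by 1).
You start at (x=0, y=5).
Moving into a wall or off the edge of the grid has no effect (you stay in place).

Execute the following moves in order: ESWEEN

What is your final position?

Start: (x=0, y=5)
  E (east): (x=0, y=5) -> (x=1, y=5)
  S (south): (x=1, y=5) -> (x=1, y=6)
  W (west): (x=1, y=6) -> (x=0, y=6)
  E (east): (x=0, y=6) -> (x=1, y=6)
  E (east): (x=1, y=6) -> (x=2, y=6)
  N (north): blocked, stay at (x=2, y=6)
Final: (x=2, y=6)

Answer: Final position: (x=2, y=6)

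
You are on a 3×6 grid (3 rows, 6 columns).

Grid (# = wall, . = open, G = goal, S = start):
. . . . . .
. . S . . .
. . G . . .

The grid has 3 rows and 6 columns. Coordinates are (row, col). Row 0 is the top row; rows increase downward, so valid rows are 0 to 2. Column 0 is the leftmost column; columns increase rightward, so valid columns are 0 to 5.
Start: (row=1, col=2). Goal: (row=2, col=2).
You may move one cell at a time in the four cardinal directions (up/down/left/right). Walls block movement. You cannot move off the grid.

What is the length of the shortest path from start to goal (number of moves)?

Answer: Shortest path length: 1

Derivation:
BFS from (row=1, col=2) until reaching (row=2, col=2):
  Distance 0: (row=1, col=2)
  Distance 1: (row=0, col=2), (row=1, col=1), (row=1, col=3), (row=2, col=2)  <- goal reached here
One shortest path (1 moves): (row=1, col=2) -> (row=2, col=2)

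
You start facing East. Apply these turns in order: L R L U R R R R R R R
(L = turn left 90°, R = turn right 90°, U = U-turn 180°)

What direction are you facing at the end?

Start: East
  L (left (90° counter-clockwise)) -> North
  R (right (90° clockwise)) -> East
  L (left (90° counter-clockwise)) -> North
  U (U-turn (180°)) -> South
  R (right (90° clockwise)) -> West
  R (right (90° clockwise)) -> North
  R (right (90° clockwise)) -> East
  R (right (90° clockwise)) -> South
  R (right (90° clockwise)) -> West
  R (right (90° clockwise)) -> North
  R (right (90° clockwise)) -> East
Final: East

Answer: Final heading: East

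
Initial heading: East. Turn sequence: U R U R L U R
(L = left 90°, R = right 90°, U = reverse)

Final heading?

Start: East
  U (U-turn (180°)) -> West
  R (right (90° clockwise)) -> North
  U (U-turn (180°)) -> South
  R (right (90° clockwise)) -> West
  L (left (90° counter-clockwise)) -> South
  U (U-turn (180°)) -> North
  R (right (90° clockwise)) -> East
Final: East

Answer: Final heading: East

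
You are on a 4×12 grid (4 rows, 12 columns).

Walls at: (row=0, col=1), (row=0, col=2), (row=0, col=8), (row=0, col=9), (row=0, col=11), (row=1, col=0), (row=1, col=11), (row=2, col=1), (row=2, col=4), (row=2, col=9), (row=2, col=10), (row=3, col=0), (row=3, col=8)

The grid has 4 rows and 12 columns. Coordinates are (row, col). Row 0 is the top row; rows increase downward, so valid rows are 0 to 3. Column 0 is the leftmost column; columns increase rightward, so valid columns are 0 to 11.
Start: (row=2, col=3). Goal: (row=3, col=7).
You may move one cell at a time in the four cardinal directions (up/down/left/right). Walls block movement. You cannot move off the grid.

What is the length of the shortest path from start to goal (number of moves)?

BFS from (row=2, col=3) until reaching (row=3, col=7):
  Distance 0: (row=2, col=3)
  Distance 1: (row=1, col=3), (row=2, col=2), (row=3, col=3)
  Distance 2: (row=0, col=3), (row=1, col=2), (row=1, col=4), (row=3, col=2), (row=3, col=4)
  Distance 3: (row=0, col=4), (row=1, col=1), (row=1, col=5), (row=3, col=1), (row=3, col=5)
  Distance 4: (row=0, col=5), (row=1, col=6), (row=2, col=5), (row=3, col=6)
  Distance 5: (row=0, col=6), (row=1, col=7), (row=2, col=6), (row=3, col=7)  <- goal reached here
One shortest path (5 moves): (row=2, col=3) -> (row=3, col=3) -> (row=3, col=4) -> (row=3, col=5) -> (row=3, col=6) -> (row=3, col=7)

Answer: Shortest path length: 5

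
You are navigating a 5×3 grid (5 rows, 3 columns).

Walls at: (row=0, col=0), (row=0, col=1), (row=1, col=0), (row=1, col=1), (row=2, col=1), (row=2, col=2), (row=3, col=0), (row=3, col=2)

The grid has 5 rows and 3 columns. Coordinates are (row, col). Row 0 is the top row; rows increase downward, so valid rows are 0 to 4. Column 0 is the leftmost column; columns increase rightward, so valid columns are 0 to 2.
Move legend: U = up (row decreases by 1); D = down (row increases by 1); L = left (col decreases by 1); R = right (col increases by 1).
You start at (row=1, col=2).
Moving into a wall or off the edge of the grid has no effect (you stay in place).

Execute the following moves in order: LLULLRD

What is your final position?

Start: (row=1, col=2)
  L (left): blocked, stay at (row=1, col=2)
  L (left): blocked, stay at (row=1, col=2)
  U (up): (row=1, col=2) -> (row=0, col=2)
  L (left): blocked, stay at (row=0, col=2)
  L (left): blocked, stay at (row=0, col=2)
  R (right): blocked, stay at (row=0, col=2)
  D (down): (row=0, col=2) -> (row=1, col=2)
Final: (row=1, col=2)

Answer: Final position: (row=1, col=2)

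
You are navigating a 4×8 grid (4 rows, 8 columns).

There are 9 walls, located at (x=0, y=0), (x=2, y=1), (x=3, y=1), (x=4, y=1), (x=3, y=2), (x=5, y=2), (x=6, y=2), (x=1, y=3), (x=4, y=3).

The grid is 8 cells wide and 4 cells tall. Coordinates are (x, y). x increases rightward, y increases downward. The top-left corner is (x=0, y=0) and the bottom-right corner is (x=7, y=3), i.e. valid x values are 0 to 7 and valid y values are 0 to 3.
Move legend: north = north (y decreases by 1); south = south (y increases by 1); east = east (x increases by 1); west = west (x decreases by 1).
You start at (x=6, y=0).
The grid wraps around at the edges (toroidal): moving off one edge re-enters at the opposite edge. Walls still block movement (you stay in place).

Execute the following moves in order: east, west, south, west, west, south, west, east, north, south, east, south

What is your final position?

Start: (x=6, y=0)
  east (east): (x=6, y=0) -> (x=7, y=0)
  west (west): (x=7, y=0) -> (x=6, y=0)
  south (south): (x=6, y=0) -> (x=6, y=1)
  west (west): (x=6, y=1) -> (x=5, y=1)
  west (west): blocked, stay at (x=5, y=1)
  south (south): blocked, stay at (x=5, y=1)
  west (west): blocked, stay at (x=5, y=1)
  east (east): (x=5, y=1) -> (x=6, y=1)
  north (north): (x=6, y=1) -> (x=6, y=0)
  south (south): (x=6, y=0) -> (x=6, y=1)
  east (east): (x=6, y=1) -> (x=7, y=1)
  south (south): (x=7, y=1) -> (x=7, y=2)
Final: (x=7, y=2)

Answer: Final position: (x=7, y=2)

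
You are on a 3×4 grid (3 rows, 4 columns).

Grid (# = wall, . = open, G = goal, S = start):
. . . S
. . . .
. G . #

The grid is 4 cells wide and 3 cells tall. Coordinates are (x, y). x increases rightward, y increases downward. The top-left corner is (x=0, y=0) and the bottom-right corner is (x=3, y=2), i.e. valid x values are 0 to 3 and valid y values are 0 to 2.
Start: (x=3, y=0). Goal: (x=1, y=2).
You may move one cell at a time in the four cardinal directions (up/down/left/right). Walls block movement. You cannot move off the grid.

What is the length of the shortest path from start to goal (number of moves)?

BFS from (x=3, y=0) until reaching (x=1, y=2):
  Distance 0: (x=3, y=0)
  Distance 1: (x=2, y=0), (x=3, y=1)
  Distance 2: (x=1, y=0), (x=2, y=1)
  Distance 3: (x=0, y=0), (x=1, y=1), (x=2, y=2)
  Distance 4: (x=0, y=1), (x=1, y=2)  <- goal reached here
One shortest path (4 moves): (x=3, y=0) -> (x=2, y=0) -> (x=1, y=0) -> (x=1, y=1) -> (x=1, y=2)

Answer: Shortest path length: 4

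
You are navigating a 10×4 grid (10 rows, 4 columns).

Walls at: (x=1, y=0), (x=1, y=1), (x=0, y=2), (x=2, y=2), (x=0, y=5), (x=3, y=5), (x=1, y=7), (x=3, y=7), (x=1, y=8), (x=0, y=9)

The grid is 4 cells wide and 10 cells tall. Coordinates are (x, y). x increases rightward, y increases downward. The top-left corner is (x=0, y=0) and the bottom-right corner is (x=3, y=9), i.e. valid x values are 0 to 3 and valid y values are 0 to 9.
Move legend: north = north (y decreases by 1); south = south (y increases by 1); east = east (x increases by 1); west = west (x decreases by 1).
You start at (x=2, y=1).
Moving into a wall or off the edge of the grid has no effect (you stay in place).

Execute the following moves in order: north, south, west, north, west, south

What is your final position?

Start: (x=2, y=1)
  north (north): (x=2, y=1) -> (x=2, y=0)
  south (south): (x=2, y=0) -> (x=2, y=1)
  west (west): blocked, stay at (x=2, y=1)
  north (north): (x=2, y=1) -> (x=2, y=0)
  west (west): blocked, stay at (x=2, y=0)
  south (south): (x=2, y=0) -> (x=2, y=1)
Final: (x=2, y=1)

Answer: Final position: (x=2, y=1)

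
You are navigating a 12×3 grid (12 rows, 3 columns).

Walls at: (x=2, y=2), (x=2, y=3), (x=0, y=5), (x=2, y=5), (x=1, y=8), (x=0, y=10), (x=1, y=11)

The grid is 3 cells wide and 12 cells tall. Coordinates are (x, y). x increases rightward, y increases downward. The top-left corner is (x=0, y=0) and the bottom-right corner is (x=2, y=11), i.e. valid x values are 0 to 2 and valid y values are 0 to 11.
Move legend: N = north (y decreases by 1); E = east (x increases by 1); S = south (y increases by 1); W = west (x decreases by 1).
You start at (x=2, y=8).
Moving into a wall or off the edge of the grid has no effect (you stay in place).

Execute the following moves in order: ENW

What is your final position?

Start: (x=2, y=8)
  E (east): blocked, stay at (x=2, y=8)
  N (north): (x=2, y=8) -> (x=2, y=7)
  W (west): (x=2, y=7) -> (x=1, y=7)
Final: (x=1, y=7)

Answer: Final position: (x=1, y=7)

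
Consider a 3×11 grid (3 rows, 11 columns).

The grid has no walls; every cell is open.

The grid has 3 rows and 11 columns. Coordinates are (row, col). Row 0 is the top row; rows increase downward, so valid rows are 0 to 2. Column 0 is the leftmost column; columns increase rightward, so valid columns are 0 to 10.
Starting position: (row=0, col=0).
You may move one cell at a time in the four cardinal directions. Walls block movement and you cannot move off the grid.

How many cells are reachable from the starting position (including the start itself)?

BFS flood-fill from (row=0, col=0):
  Distance 0: (row=0, col=0)
  Distance 1: (row=0, col=1), (row=1, col=0)
  Distance 2: (row=0, col=2), (row=1, col=1), (row=2, col=0)
  Distance 3: (row=0, col=3), (row=1, col=2), (row=2, col=1)
  Distance 4: (row=0, col=4), (row=1, col=3), (row=2, col=2)
  Distance 5: (row=0, col=5), (row=1, col=4), (row=2, col=3)
  Distance 6: (row=0, col=6), (row=1, col=5), (row=2, col=4)
  Distance 7: (row=0, col=7), (row=1, col=6), (row=2, col=5)
  Distance 8: (row=0, col=8), (row=1, col=7), (row=2, col=6)
  Distance 9: (row=0, col=9), (row=1, col=8), (row=2, col=7)
  Distance 10: (row=0, col=10), (row=1, col=9), (row=2, col=8)
  Distance 11: (row=1, col=10), (row=2, col=9)
  Distance 12: (row=2, col=10)
Total reachable: 33 (grid has 33 open cells total)

Answer: Reachable cells: 33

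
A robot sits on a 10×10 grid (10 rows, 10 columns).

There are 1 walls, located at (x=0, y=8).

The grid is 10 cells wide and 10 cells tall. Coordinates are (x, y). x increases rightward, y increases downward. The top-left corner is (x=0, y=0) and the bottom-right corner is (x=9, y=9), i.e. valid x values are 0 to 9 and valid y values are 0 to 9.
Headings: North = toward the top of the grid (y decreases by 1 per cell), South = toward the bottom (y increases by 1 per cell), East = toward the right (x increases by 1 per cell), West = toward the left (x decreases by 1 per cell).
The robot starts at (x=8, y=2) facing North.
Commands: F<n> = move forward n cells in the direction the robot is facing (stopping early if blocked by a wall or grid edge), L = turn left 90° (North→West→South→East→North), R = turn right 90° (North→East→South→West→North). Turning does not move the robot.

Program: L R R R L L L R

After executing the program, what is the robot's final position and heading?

Start: (x=8, y=2), facing North
  L: turn left, now facing West
  R: turn right, now facing North
  R: turn right, now facing East
  R: turn right, now facing South
  L: turn left, now facing East
  L: turn left, now facing North
  L: turn left, now facing West
  R: turn right, now facing North
Final: (x=8, y=2), facing North

Answer: Final position: (x=8, y=2), facing North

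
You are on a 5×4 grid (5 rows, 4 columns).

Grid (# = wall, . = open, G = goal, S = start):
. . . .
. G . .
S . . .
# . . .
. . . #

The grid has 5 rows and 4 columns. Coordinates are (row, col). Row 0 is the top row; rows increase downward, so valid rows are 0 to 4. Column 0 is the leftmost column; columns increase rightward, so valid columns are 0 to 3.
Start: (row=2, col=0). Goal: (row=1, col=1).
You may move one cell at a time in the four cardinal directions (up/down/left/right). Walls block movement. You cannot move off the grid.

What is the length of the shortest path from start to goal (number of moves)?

Answer: Shortest path length: 2

Derivation:
BFS from (row=2, col=0) until reaching (row=1, col=1):
  Distance 0: (row=2, col=0)
  Distance 1: (row=1, col=0), (row=2, col=1)
  Distance 2: (row=0, col=0), (row=1, col=1), (row=2, col=2), (row=3, col=1)  <- goal reached here
One shortest path (2 moves): (row=2, col=0) -> (row=2, col=1) -> (row=1, col=1)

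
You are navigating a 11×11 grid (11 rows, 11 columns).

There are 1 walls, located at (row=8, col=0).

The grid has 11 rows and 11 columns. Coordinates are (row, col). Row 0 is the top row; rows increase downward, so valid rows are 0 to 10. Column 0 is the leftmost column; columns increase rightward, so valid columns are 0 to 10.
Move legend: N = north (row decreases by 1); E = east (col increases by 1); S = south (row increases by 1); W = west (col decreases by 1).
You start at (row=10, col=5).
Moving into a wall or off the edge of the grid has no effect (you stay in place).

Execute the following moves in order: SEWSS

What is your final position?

Answer: Final position: (row=10, col=5)

Derivation:
Start: (row=10, col=5)
  S (south): blocked, stay at (row=10, col=5)
  E (east): (row=10, col=5) -> (row=10, col=6)
  W (west): (row=10, col=6) -> (row=10, col=5)
  S (south): blocked, stay at (row=10, col=5)
  S (south): blocked, stay at (row=10, col=5)
Final: (row=10, col=5)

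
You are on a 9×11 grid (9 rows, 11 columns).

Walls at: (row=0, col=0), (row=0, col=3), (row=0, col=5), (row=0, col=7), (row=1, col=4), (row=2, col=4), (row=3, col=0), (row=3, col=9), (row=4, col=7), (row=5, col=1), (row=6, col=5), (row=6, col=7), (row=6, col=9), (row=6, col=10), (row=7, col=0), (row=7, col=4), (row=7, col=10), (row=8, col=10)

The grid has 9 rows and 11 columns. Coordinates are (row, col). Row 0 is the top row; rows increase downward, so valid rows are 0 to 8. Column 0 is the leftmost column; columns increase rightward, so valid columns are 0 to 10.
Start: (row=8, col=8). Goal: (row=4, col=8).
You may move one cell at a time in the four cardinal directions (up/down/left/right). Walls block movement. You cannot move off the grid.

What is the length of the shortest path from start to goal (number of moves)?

BFS from (row=8, col=8) until reaching (row=4, col=8):
  Distance 0: (row=8, col=8)
  Distance 1: (row=7, col=8), (row=8, col=7), (row=8, col=9)
  Distance 2: (row=6, col=8), (row=7, col=7), (row=7, col=9), (row=8, col=6)
  Distance 3: (row=5, col=8), (row=7, col=6), (row=8, col=5)
  Distance 4: (row=4, col=8), (row=5, col=7), (row=5, col=9), (row=6, col=6), (row=7, col=5), (row=8, col=4)  <- goal reached here
One shortest path (4 moves): (row=8, col=8) -> (row=7, col=8) -> (row=6, col=8) -> (row=5, col=8) -> (row=4, col=8)

Answer: Shortest path length: 4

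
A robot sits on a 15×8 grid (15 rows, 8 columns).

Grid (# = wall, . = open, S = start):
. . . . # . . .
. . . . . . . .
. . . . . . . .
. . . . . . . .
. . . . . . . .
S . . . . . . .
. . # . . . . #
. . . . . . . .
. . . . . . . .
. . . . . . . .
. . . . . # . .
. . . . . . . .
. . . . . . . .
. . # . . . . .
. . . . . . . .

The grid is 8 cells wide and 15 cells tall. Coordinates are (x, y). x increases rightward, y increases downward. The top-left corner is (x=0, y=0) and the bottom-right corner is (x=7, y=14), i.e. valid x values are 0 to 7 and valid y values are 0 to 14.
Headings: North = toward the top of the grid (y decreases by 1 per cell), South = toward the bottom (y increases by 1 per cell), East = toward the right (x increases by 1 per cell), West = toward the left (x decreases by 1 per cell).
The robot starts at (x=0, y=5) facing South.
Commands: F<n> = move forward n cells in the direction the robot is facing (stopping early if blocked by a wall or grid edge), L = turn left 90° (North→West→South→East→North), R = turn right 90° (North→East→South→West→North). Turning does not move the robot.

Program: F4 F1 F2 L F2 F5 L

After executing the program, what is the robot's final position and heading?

Answer: Final position: (x=7, y=12), facing North

Derivation:
Start: (x=0, y=5), facing South
  F4: move forward 4, now at (x=0, y=9)
  F1: move forward 1, now at (x=0, y=10)
  F2: move forward 2, now at (x=0, y=12)
  L: turn left, now facing East
  F2: move forward 2, now at (x=2, y=12)
  F5: move forward 5, now at (x=7, y=12)
  L: turn left, now facing North
Final: (x=7, y=12), facing North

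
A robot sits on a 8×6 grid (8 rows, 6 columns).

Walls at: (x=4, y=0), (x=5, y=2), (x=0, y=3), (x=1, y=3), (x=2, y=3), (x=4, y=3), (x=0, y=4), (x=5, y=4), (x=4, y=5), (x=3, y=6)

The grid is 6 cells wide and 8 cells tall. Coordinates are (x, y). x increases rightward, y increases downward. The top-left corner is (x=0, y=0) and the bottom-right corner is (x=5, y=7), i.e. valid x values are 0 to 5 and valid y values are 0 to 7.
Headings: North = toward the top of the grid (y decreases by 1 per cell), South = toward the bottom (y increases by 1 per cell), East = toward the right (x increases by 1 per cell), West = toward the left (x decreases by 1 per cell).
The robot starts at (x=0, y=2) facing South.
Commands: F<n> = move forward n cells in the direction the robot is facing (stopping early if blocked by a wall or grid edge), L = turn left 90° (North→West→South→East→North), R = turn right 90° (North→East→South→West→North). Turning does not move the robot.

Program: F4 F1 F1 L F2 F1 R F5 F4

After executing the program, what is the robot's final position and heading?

Answer: Final position: (x=3, y=5), facing South

Derivation:
Start: (x=0, y=2), facing South
  F4: move forward 0/4 (blocked), now at (x=0, y=2)
  F1: move forward 0/1 (blocked), now at (x=0, y=2)
  F1: move forward 0/1 (blocked), now at (x=0, y=2)
  L: turn left, now facing East
  F2: move forward 2, now at (x=2, y=2)
  F1: move forward 1, now at (x=3, y=2)
  R: turn right, now facing South
  F5: move forward 3/5 (blocked), now at (x=3, y=5)
  F4: move forward 0/4 (blocked), now at (x=3, y=5)
Final: (x=3, y=5), facing South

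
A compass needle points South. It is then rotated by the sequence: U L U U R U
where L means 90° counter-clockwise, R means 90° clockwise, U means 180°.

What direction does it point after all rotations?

Answer: Final heading: South

Derivation:
Start: South
  U (U-turn (180°)) -> North
  L (left (90° counter-clockwise)) -> West
  U (U-turn (180°)) -> East
  U (U-turn (180°)) -> West
  R (right (90° clockwise)) -> North
  U (U-turn (180°)) -> South
Final: South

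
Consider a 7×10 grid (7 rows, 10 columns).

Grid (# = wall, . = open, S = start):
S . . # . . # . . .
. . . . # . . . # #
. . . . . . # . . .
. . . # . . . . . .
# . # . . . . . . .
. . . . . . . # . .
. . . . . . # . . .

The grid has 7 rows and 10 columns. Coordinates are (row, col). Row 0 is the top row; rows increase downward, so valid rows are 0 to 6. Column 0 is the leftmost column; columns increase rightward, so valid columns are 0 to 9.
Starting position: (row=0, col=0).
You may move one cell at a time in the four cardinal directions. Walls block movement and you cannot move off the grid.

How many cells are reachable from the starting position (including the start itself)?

BFS flood-fill from (row=0, col=0):
  Distance 0: (row=0, col=0)
  Distance 1: (row=0, col=1), (row=1, col=0)
  Distance 2: (row=0, col=2), (row=1, col=1), (row=2, col=0)
  Distance 3: (row=1, col=2), (row=2, col=1), (row=3, col=0)
  Distance 4: (row=1, col=3), (row=2, col=2), (row=3, col=1)
  Distance 5: (row=2, col=3), (row=3, col=2), (row=4, col=1)
  Distance 6: (row=2, col=4), (row=5, col=1)
  Distance 7: (row=2, col=5), (row=3, col=4), (row=5, col=0), (row=5, col=2), (row=6, col=1)
  Distance 8: (row=1, col=5), (row=3, col=5), (row=4, col=4), (row=5, col=3), (row=6, col=0), (row=6, col=2)
  Distance 9: (row=0, col=5), (row=1, col=6), (row=3, col=6), (row=4, col=3), (row=4, col=5), (row=5, col=4), (row=6, col=3)
  Distance 10: (row=0, col=4), (row=1, col=7), (row=3, col=7), (row=4, col=6), (row=5, col=5), (row=6, col=4)
  Distance 11: (row=0, col=7), (row=2, col=7), (row=3, col=8), (row=4, col=7), (row=5, col=6), (row=6, col=5)
  Distance 12: (row=0, col=8), (row=2, col=8), (row=3, col=9), (row=4, col=8)
  Distance 13: (row=0, col=9), (row=2, col=9), (row=4, col=9), (row=5, col=8)
  Distance 14: (row=5, col=9), (row=6, col=8)
  Distance 15: (row=6, col=7), (row=6, col=9)
Total reachable: 59 (grid has 59 open cells total)

Answer: Reachable cells: 59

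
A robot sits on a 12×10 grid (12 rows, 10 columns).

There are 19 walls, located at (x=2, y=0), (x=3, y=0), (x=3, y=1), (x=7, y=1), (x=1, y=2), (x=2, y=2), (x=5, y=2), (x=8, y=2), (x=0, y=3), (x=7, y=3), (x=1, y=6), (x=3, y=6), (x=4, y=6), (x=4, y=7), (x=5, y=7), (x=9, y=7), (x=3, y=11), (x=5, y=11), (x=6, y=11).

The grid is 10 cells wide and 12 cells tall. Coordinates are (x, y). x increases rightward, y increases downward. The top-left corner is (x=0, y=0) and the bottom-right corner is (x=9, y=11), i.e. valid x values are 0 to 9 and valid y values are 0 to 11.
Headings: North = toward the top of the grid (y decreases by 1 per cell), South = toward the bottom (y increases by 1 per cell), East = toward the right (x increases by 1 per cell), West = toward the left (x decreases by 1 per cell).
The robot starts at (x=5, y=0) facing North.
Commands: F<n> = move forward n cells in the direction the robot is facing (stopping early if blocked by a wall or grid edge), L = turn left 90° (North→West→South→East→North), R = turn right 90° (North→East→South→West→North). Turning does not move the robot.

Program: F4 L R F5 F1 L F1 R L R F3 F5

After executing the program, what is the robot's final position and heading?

Start: (x=5, y=0), facing North
  F4: move forward 0/4 (blocked), now at (x=5, y=0)
  L: turn left, now facing West
  R: turn right, now facing North
  F5: move forward 0/5 (blocked), now at (x=5, y=0)
  F1: move forward 0/1 (blocked), now at (x=5, y=0)
  L: turn left, now facing West
  F1: move forward 1, now at (x=4, y=0)
  R: turn right, now facing North
  L: turn left, now facing West
  R: turn right, now facing North
  F3: move forward 0/3 (blocked), now at (x=4, y=0)
  F5: move forward 0/5 (blocked), now at (x=4, y=0)
Final: (x=4, y=0), facing North

Answer: Final position: (x=4, y=0), facing North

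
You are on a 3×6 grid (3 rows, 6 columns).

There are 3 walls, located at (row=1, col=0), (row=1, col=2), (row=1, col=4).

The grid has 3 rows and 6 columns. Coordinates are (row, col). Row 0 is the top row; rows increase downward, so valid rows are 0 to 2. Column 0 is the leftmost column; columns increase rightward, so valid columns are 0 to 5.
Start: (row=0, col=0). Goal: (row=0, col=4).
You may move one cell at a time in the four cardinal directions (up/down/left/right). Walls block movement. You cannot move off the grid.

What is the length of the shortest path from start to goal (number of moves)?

BFS from (row=0, col=0) until reaching (row=0, col=4):
  Distance 0: (row=0, col=0)
  Distance 1: (row=0, col=1)
  Distance 2: (row=0, col=2), (row=1, col=1)
  Distance 3: (row=0, col=3), (row=2, col=1)
  Distance 4: (row=0, col=4), (row=1, col=3), (row=2, col=0), (row=2, col=2)  <- goal reached here
One shortest path (4 moves): (row=0, col=0) -> (row=0, col=1) -> (row=0, col=2) -> (row=0, col=3) -> (row=0, col=4)

Answer: Shortest path length: 4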